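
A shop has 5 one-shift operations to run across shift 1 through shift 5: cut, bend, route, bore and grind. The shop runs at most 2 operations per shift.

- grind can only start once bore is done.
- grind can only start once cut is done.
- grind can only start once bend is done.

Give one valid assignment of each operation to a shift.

cut=shift 1, grind=shift 3, bend=shift 1, route=shift 2, bore=shift 2

Checking: cut(shift 1) before grind(shift 3); bore(shift 2) before grind(shift 3); bend(shift 1) before grind(shift 3); max 2 per shift (cap 2).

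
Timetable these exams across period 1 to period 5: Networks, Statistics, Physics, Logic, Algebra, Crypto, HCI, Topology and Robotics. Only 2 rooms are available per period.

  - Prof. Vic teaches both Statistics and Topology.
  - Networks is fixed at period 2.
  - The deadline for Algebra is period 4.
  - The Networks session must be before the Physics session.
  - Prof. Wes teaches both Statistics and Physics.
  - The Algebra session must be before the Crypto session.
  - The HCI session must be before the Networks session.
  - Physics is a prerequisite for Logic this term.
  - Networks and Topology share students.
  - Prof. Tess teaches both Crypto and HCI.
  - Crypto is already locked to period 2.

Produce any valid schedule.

Topology=period 3; Robotics=period 5; HCI=period 1; Statistics=period 4; Crypto=period 2; Logic=period 4; Networks=period 2; Physics=period 3; Algebra=period 1

Checking: Physics(period 3) before Logic(period 4); HCI(period 1) before Networks(period 2); Networks(period 2) before Physics(period 3); Algebra(period 1) before Crypto(period 2); Networks(period 2) != Topology(period 3); Statistics(period 4) != Topology(period 3); Crypto(period 2) != HCI(period 1); Statistics(period 4) != Physics(period 3); Crypto=period 2 in [period 2,period 2]; Networks=period 2 in [period 2,period 2]; Algebra=period 1 in [period 1,period 4]; max 2 per period (cap 2).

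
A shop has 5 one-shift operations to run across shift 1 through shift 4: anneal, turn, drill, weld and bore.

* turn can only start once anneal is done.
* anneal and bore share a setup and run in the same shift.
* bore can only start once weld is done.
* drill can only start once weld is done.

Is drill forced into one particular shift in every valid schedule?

No

drill can be shift 2 (e.g. anneal=shift 2, bore=shift 2, drill=shift 2, weld=shift 1, turn=shift 3) or shift 3 (e.g. turn=shift 3; weld=shift 1; bore=shift 2; anneal=shift 2; drill=shift 3).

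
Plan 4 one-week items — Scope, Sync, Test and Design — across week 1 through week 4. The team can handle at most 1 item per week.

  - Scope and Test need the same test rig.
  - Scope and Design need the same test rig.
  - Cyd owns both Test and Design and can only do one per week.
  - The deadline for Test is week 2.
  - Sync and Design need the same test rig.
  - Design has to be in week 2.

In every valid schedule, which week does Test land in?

week 1

Test's window is week 1–week 2.
Design is fixed at week 2, and Test can't share a week with Design.
So Test must be week 1.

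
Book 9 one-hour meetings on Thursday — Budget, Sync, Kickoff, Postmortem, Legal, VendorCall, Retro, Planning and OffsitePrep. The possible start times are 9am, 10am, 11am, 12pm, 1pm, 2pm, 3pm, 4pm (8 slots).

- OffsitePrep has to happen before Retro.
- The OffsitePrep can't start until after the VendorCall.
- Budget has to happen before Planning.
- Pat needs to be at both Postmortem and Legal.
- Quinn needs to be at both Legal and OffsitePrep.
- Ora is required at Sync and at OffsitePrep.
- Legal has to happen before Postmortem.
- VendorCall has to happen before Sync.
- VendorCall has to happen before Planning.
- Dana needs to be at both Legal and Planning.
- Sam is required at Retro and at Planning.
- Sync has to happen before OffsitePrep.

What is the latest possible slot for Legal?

3pm

Downstream work caps Legal at 3pm.
Legal at 3pm is achievable: Kickoff in 9am, Budget in 9am, Postmortem in 4pm, Retro in 12pm, VendorCall in 9am, OffsitePrep in 11am, Sync in 10am, Legal in 3pm, Planning in 10am.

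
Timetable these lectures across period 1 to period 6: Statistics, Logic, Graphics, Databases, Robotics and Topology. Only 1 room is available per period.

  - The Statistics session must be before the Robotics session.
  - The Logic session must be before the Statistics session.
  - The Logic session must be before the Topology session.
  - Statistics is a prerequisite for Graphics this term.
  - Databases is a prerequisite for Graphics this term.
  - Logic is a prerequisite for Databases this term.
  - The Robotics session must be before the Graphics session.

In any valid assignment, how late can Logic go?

Downstream work caps Logic at period 3.
Logic at period 1 is achievable: Statistics -> period 2, Robotics -> period 4, Graphics -> period 5, Logic -> period 1, Databases -> period 3, Topology -> period 6.
Nothing later works — the capacity limit rule out every period after period 1.

period 1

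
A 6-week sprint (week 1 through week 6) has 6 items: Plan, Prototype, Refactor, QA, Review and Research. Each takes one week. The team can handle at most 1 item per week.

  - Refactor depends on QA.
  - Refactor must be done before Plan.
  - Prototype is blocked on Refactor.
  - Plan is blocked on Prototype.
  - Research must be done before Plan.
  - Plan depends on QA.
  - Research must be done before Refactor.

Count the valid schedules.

12

Splitting on Plan: it can be week 5 (2), week 6 (10). Listing each branch's schedules as (Prototype, Refactor, QA, Review, Research) by week number:
Plan=week 5: (4,3,1,6,2) (4,3,2,6,1) — 2.
Plan=week 6: (4,3,1,5,2) (4,3,2,5,1) (5,3,1,4,2) (5,3,2,4,1) (5,4,1,2,3) (5,4,1,3,2) (5,4,2,1,3) (5,4,2,3,1) (5,4,3,1,2) (5,4,3,2,1) — 10.
Summing: 2 + 10 = 12.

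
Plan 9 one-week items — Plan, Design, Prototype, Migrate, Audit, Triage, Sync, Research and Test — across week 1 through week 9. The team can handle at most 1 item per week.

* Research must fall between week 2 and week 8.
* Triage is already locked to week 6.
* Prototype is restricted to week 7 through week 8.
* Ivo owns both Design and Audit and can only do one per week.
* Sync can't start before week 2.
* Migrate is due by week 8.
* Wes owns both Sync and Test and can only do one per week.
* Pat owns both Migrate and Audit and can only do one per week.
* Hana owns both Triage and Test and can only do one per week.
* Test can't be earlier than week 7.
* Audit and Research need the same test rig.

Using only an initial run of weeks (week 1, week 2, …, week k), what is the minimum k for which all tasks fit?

9

With at most 1 per week and 9 tasks, at least 9 weeks are needed.
Prototype can't be placed before week 7, so the schedule must run through at least week 7.
9 works (last occupied week: week 9): for example Test in week 8; Sync in week 3; Research in week 2; Prototype in week 7; Triage in week 6; Audit in week 9; Migrate in week 1; Plan in week 4; Design in week 5.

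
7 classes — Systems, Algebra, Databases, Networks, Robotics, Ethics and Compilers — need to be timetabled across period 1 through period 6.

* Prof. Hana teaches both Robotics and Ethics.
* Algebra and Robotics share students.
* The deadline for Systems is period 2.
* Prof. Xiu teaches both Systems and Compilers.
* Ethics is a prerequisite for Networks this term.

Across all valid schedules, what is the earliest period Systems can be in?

Systems's own window allows nothing later than period 2.
Systems at period 1 is achievable: Robotics=period 2; Databases=period 1; Compilers=period 2; Ethics=period 1; Algebra=period 1; Systems=period 1; Networks=period 2.

period 1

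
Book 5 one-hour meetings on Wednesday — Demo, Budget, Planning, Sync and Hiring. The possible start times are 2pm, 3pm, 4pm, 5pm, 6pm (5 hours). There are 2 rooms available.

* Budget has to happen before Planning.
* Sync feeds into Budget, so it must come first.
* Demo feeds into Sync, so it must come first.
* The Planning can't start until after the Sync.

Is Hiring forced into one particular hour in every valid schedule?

No

Hiring can be 2pm (e.g. Budget -> 4pm, Hiring -> 2pm, Demo -> 2pm, Sync -> 3pm, Planning -> 5pm) or 3pm (e.g. Planning=5pm, Budget=4pm, Hiring=3pm, Sync=3pm, Demo=2pm).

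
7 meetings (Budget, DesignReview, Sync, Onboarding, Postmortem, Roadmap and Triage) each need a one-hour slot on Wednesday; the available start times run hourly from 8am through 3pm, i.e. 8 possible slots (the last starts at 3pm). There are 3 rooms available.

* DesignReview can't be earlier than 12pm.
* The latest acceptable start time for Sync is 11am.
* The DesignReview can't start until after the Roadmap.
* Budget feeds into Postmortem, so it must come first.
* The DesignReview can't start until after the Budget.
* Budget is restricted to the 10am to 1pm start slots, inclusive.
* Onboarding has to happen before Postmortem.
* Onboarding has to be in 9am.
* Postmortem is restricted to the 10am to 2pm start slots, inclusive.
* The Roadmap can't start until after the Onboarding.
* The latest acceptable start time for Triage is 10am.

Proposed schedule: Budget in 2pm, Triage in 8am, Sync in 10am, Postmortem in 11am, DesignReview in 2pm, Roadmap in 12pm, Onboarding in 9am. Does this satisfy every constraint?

The latest acceptable start time for Triage is 10am — holds.
Onboarding has to happen before Postmortem — holds.
DesignReview can't be earlier than 12pm — holds.
Postmortem is restricted to the 10am to 2pm start slots, inclusive — holds.
Budget feeds into Postmortem, so it must come first — violated.
The DesignReview can't start until after the Roadmap — holds.
Onboarding has to be in 9am — holds.
Budget is restricted to the 10am to 1pm start slots, inclusive — violated.
The Roadmap can't start until after the Onboarding — holds.
The latest acceptable start time for Sync is 11am — holds.
The DesignReview can't start until after the Budget — violated.
There are 3 rooms available — holds.

No — it violates: Budget feeds into Postmortem, so it must come first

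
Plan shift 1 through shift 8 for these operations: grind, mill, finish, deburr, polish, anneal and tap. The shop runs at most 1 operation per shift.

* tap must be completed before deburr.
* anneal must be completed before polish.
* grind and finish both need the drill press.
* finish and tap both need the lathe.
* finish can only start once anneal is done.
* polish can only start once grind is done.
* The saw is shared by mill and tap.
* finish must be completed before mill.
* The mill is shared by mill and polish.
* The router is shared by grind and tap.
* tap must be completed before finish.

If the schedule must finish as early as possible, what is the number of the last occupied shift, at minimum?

7

The precedence chain requires at least 3 distinct shifts.
With at most 1 per shift and 7 operations, at least 7 shifts are needed.
7 works (last occupied shift: shift 7): for example grind -> shift 4, tap -> shift 2, deburr -> shift 7, polish -> shift 5, anneal -> shift 1, mill -> shift 6, finish -> shift 3.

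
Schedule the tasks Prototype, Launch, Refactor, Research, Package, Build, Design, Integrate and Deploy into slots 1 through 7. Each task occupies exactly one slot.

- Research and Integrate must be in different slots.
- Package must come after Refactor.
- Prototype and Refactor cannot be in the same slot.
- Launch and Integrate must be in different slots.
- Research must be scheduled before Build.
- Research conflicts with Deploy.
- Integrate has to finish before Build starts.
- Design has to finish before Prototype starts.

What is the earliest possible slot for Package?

Precedence pushes Package to at least 2.
Package at 2 is achievable: Research -> 1, Deploy -> 2, Launch -> 1, Prototype -> 2, Refactor -> 1, Design -> 1, Integrate -> 2, Package -> 2, Build -> 3.

2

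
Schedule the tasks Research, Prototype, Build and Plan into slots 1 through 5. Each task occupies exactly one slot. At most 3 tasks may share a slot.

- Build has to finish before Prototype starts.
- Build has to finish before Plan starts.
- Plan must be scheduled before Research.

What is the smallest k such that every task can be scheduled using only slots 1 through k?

The precedence chain requires at least 3 distinct slots.
With at most 3 per slot and 4 tasks, at least 2 slots are needed.
3 works (last occupied slot: 3): for example Research -> 3, Prototype -> 2, Build -> 1, Plan -> 2.

3 slots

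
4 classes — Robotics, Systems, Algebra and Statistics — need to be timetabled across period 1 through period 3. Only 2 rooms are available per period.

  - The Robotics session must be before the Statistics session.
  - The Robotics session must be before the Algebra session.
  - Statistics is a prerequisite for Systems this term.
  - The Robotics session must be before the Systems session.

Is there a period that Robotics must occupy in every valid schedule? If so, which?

period 1

Downstream work caps Robotics at period 1.
So Robotics is pinned to period 1.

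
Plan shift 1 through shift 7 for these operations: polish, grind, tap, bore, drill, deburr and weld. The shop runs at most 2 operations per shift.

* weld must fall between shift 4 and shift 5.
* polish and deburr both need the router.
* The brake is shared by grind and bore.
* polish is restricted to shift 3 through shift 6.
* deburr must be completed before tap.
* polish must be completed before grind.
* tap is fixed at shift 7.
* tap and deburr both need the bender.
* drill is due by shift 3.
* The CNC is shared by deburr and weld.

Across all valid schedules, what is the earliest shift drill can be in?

shift 1

Drill's own window allows nothing later than shift 3.
drill at shift 1 is achievable: drill -> shift 1; weld -> shift 4; deburr -> shift 1; tap -> shift 7; polish -> shift 3; grind -> shift 4; bore -> shift 2.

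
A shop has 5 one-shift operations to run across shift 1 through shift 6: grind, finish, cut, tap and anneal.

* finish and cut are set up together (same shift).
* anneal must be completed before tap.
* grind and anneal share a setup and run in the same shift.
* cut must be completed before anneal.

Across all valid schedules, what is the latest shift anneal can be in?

shift 5

Precedence pushes anneal to at least shift 2; downstream work caps anneal at shift 5.
anneal at shift 5 is achievable: anneal in shift 5, grind in shift 5, tap in shift 6, cut in shift 1, finish in shift 1.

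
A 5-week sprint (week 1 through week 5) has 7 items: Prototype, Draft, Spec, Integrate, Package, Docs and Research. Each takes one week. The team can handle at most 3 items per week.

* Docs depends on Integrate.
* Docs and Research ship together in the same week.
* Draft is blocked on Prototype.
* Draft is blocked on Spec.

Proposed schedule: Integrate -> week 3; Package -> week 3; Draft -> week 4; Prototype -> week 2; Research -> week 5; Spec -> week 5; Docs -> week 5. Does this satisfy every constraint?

Draft is blocked on Spec — violated.
Draft is blocked on Prototype — holds.
Docs depends on Integrate — holds.
The team can handle at most 3 items per week — holds.
Docs and Research ship together in the same week — holds.

No — it violates: Draft is blocked on Spec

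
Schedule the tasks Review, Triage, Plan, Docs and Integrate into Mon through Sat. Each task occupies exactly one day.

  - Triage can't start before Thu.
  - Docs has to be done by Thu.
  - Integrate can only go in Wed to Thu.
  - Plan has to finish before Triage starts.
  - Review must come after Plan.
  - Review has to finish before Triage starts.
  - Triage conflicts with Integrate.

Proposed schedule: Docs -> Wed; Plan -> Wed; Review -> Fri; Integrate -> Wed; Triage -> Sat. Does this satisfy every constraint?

Yes, all constraints hold

Review has to finish before Triage starts — holds.
Triage can't start before Thu — holds.
Integrate can only go in Wed to Thu — holds.
Triage conflicts with Integrate — holds.
Plan has to finish before Triage starts — holds.
Docs has to be done by Thu — holds.
Review must come after Plan — holds.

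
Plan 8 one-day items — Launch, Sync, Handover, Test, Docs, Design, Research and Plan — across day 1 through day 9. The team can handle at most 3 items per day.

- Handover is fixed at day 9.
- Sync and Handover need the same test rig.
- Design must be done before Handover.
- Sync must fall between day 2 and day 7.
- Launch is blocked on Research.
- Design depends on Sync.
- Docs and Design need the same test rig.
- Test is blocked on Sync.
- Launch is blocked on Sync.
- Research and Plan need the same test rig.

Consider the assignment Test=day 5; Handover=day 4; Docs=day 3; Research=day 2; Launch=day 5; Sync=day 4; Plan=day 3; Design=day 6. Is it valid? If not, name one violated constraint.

No — it violates: Sync and Handover need the same test rig

Sync must fall between day 2 and day 7 — holds.
Test is blocked on Sync — holds.
Handover is fixed at day 9 — violated.
Design depends on Sync — holds.
Docs and Design need the same test rig — holds.
Research and Plan need the same test rig — holds.
Design must be done before Handover — violated.
The team can handle at most 3 items per day — holds.
Launch is blocked on Research — holds.
Sync and Handover need the same test rig — violated.
Launch is blocked on Sync — holds.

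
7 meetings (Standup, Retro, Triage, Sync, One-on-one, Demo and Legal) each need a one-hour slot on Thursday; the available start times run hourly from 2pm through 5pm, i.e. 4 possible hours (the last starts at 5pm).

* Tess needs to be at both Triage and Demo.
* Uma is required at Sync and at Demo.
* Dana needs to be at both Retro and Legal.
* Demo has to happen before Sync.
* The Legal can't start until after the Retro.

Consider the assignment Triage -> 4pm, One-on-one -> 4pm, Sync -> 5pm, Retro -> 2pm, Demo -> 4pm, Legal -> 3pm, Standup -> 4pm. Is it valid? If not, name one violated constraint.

The Legal can't start until after the Retro — holds.
Tess needs to be at both Triage and Demo — violated.
Dana needs to be at both Retro and Legal — holds.
Demo has to happen before Sync — holds.
Uma is required at Sync and at Demo — holds.

No — it violates: Tess needs to be at both Triage and Demo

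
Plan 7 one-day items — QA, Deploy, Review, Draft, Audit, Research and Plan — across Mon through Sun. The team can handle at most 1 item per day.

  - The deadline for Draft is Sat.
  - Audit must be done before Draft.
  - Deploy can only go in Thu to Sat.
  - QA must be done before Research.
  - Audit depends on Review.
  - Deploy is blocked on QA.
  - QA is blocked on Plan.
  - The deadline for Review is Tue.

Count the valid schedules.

16

Splitting on QA: it can be Wed (6), Thu (6), Fri (4). Listing each branch's schedules as (Deploy, Review, Draft, Audit, Research, Plan):
QA=Wed: (Thu,Mon,Sat,Fri,Sun,Tue) (Thu,Tue,Sat,Fri,Sun,Mon) (Fri,Mon,Sat,Thu,Sun,Tue) (Fri,Tue,Sat,Thu,Sun,Mon) (Sat,Mon,Fri,Thu,Sun,Tue) (Sat,Tue,Fri,Thu,Sun,Mon) — 6.
QA=Thu: (Fri,Mon,Sat,Tue,Sun,Wed) (Fri,Mon,Sat,Wed,Sun,Tue) (Fri,Tue,Sat,Wed,Sun,Mon) (Sat,Mon,Fri,Tue,Sun,Wed) (Sat,Mon,Fri,Wed,Sun,Tue) (Sat,Tue,Fri,Wed,Sun,Mon) — 6.
QA=Fri: (Sat,Mon,Wed,Tue,Sun,Thu) (Sat,Mon,Thu,Tue,Sun,Wed) (Sat,Mon,Thu,Wed,Sun,Tue) (Sat,Tue,Thu,Wed,Sun,Mon) — 4.
Summing: 6 + 6 + 4 = 16.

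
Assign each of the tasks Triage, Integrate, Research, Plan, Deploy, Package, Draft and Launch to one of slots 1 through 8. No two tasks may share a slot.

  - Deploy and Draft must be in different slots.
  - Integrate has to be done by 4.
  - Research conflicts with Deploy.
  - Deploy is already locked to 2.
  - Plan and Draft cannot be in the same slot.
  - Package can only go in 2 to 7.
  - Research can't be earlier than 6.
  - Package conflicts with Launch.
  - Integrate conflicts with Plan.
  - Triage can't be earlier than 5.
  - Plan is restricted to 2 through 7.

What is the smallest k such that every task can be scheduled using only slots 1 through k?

8

With at most 1 per slot and 8 tasks, at least 8 slots are needed.
Research can't be placed before 6, so the schedule must run through at least slot 6.
8 works (last occupied slot: 8): for example Draft=7; Plan=3; Deploy=2; Triage=5; Launch=8; Package=4; Research=6; Integrate=1.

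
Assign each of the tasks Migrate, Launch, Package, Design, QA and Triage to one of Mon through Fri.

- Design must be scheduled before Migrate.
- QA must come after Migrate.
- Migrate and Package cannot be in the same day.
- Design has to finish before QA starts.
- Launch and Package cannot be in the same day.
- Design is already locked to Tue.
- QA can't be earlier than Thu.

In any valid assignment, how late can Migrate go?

Precedence pushes Migrate to at least Wed; downstream work caps Migrate at Thu.
Migrate at Thu is achievable: Design=Tue, Migrate=Thu, Triage=Mon, QA=Fri, Launch=Mon, Package=Tue.

Thu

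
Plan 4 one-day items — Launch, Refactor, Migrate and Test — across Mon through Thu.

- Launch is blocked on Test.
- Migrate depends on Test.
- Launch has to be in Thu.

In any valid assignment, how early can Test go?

Downstream work caps Test at Wed.
Test at Mon is achievable: Launch in Thu; Migrate in Tue; Test in Mon; Refactor in Mon.

Mon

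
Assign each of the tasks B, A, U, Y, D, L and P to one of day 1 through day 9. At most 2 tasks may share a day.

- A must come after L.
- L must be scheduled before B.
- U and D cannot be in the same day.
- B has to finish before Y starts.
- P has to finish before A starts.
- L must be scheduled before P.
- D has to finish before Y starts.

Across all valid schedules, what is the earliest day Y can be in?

day 3

Precedence pushes Y to at least day 3.
Y at day 3 is achievable: D -> day 1, Y -> day 3, P -> day 2, U -> day 4, A -> day 3, B -> day 2, L -> day 1.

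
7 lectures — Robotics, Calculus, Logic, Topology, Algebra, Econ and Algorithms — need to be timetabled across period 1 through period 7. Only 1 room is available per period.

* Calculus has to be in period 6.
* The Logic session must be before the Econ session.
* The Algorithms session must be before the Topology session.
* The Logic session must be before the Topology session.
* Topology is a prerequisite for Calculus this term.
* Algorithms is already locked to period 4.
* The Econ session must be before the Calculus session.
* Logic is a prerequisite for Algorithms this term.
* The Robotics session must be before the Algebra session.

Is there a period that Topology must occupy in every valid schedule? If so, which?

Algorithms is fixed at period 4 and must come before Topology, so Topology is at least period 5.
Calculus is fixed at period 6 and must come after Topology, so Topology is at most period 5.
So Topology must be period 5.

period 5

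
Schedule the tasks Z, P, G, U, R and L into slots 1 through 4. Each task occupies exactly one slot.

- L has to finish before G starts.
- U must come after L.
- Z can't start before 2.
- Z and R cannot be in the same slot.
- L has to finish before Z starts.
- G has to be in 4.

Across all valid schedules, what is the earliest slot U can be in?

Precedence pushes U to at least 2.
U at 2 is achievable: R -> 1; U -> 2; G -> 4; L -> 1; P -> 1; Z -> 2.

2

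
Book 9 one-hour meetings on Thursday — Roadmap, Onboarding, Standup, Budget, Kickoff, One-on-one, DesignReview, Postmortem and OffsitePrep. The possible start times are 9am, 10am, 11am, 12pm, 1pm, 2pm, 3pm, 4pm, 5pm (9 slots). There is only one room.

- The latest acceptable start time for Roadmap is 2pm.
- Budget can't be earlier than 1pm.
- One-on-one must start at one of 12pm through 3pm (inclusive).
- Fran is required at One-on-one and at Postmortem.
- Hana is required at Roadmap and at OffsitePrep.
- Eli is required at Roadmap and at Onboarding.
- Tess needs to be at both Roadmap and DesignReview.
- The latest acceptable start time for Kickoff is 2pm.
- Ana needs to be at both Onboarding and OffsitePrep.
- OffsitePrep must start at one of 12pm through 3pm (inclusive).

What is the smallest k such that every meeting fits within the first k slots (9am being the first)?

With at most 1 per slot and 9 meetings, at least 9 slots are needed.
Budget can't be placed before 1pm — that is slot 5 counting from 9am — so the schedule must run through at least 5 slots.
9 works (last occupied slot: 5pm): for example Postmortem in 5pm, Standup in 3pm, One-on-one in 12pm, DesignReview in 4pm, OffsitePrep in 1pm, Budget in 2pm, Roadmap in 9am, Kickoff in 10am, Onboarding in 11am.

9 slots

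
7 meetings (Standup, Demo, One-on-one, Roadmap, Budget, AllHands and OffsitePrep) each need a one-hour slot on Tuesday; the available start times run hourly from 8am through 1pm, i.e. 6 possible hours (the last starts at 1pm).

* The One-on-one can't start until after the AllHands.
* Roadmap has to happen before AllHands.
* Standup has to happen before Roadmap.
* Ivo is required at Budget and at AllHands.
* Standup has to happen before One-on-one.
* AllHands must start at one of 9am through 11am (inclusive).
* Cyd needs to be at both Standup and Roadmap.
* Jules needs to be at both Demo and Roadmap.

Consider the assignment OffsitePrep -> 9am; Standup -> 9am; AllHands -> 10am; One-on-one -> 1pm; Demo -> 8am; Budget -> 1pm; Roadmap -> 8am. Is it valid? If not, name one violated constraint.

Invalid. Standup has to happen before Roadmap.

Ivo is required at Budget and at AllHands — holds.
Cyd needs to be at both Standup and Roadmap — holds.
Standup has to happen before Roadmap — violated.
The One-on-one can't start until after the AllHands — holds.
Jules needs to be at both Demo and Roadmap — violated.
Roadmap has to happen before AllHands — holds.
Standup has to happen before One-on-one — holds.
AllHands must start at one of 9am through 11am (inclusive) — holds.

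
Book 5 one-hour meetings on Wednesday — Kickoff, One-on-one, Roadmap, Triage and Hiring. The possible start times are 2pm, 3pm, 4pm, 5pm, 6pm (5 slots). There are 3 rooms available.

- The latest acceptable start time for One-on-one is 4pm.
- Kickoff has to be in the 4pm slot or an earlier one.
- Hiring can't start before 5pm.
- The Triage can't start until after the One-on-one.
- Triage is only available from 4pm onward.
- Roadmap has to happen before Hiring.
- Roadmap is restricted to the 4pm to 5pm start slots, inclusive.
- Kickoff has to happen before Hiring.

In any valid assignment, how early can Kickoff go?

2pm

Kickoff's own window allows nothing later than 4pm.
Kickoff at 2pm is achievable: Hiring in 5pm; Triage in 4pm; One-on-one in 2pm; Roadmap in 4pm; Kickoff in 2pm.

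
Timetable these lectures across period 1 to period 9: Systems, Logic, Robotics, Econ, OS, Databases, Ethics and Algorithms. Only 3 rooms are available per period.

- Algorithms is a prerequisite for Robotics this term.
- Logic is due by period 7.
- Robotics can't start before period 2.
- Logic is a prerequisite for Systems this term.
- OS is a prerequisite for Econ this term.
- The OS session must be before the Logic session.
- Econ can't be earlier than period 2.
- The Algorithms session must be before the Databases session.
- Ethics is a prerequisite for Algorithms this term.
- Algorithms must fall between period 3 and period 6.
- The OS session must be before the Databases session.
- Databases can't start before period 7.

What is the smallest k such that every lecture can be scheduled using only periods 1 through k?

The precedence chain requires at least 3 distinct periods.
With at most 3 per period and 8 lectures, at least 3 periods are needed.
Databases can't be placed before period 7, so the schedule must run through at least period 7.
7 works (last occupied period: period 7): for example Econ=period 2, Ethics=period 1, Algorithms=period 3, Databases=period 7, Robotics=period 4, Logic=period 2, Systems=period 3, OS=period 1.

7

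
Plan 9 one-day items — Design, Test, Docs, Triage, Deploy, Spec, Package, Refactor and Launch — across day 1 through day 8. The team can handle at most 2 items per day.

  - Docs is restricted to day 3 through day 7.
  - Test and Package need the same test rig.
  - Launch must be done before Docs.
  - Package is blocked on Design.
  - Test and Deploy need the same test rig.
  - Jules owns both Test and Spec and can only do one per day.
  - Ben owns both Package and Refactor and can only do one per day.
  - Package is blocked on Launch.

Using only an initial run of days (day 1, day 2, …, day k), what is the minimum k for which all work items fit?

The precedence chain requires at least 2 distinct days.
With at most 2 per day and 9 work items, at least 5 days are needed.
Docs can't be placed before day 3, so the schedule must run through at least day 3.
5 works (last occupied day: day 5): for example Refactor -> day 5, Design -> day 1, Triage -> day 2, Deploy -> day 4, Docs -> day 3, Spec -> day 4, Launch -> day 1, Package -> day 2, Test -> day 3.

5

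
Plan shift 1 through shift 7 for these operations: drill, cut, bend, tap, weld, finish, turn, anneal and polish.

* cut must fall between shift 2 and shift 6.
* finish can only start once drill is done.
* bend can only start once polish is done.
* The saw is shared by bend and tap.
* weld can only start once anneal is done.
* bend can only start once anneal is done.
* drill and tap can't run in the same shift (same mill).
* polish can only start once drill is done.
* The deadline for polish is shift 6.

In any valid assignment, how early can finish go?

Precedence pushes finish to at least shift 2.
finish at shift 2 is achievable: turn -> shift 1; cut -> shift 2; weld -> shift 2; anneal -> shift 1; finish -> shift 2; tap -> shift 2; bend -> shift 3; polish -> shift 2; drill -> shift 1.

shift 2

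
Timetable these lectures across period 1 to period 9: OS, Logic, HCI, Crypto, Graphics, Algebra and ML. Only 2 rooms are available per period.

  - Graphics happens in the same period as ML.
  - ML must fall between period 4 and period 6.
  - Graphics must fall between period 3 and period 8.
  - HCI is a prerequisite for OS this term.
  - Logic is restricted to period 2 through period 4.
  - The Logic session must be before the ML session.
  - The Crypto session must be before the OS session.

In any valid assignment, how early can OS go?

period 2

Precedence pushes OS to at least period 2.
OS at period 2 is achievable: Logic=period 2, HCI=period 1, OS=period 2, Graphics=period 4, Algebra=period 3, ML=period 4, Crypto=period 1.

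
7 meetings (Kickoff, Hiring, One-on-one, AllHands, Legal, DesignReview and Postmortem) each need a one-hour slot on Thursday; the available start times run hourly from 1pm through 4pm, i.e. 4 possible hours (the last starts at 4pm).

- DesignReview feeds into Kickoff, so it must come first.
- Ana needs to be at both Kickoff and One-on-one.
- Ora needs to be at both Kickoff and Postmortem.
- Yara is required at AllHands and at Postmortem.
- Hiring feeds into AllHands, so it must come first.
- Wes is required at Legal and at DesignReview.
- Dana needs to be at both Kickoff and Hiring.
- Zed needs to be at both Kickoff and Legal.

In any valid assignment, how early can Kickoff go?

Precedence pushes Kickoff to at least 2pm.
Kickoff at 2pm is achievable: Postmortem -> 1pm, DesignReview -> 1pm, Hiring -> 1pm, One-on-one -> 1pm, AllHands -> 2pm, Legal -> 3pm, Kickoff -> 2pm.

2pm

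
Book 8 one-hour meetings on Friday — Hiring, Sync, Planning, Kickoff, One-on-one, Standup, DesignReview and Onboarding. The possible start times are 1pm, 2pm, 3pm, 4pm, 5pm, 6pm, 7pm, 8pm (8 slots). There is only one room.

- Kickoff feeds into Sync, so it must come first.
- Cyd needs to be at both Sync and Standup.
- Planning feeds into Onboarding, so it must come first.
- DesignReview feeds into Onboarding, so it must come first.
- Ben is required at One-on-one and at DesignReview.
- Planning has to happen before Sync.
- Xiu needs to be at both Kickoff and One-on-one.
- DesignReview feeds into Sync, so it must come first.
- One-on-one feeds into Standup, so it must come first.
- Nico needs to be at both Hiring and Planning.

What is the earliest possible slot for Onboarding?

Precedence pushes Onboarding to at least 2pm.
Onboarding at 3pm is achievable: Standup -> 7pm, Sync -> 5pm, Hiring -> 8pm, DesignReview -> 2pm, Onboarding -> 3pm, Kickoff -> 4pm, One-on-one -> 6pm, Planning -> 1pm.
Nothing earlier works — the conflict and capacity constraints rule out every slot before 3pm.

3pm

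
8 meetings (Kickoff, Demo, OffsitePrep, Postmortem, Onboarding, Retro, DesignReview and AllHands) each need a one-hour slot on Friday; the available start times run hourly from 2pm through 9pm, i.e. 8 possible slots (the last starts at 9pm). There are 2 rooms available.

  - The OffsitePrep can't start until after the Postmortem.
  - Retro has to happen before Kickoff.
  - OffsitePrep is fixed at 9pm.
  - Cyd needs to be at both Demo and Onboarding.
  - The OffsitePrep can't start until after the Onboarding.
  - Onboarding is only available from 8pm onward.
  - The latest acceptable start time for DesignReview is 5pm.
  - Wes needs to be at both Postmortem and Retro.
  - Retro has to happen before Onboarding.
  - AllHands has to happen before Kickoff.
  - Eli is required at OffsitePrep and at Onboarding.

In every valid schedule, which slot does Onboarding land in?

8pm

Onboarding's window is 8pm–9pm.
OffsitePrep is fixed at 9pm, and Onboarding can't share a slot with OffsitePrep.
So Onboarding must be 8pm.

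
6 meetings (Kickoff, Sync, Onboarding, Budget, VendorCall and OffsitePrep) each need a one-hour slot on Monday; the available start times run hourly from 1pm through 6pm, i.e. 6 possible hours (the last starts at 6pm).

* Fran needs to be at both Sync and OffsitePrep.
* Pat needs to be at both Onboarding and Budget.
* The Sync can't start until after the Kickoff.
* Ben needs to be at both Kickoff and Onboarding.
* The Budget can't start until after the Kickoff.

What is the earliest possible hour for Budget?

2pm

Precedence pushes Budget to at least 2pm.
Budget at 2pm is achievable: VendorCall -> 1pm; Onboarding -> 3pm; Kickoff -> 1pm; OffsitePrep -> 1pm; Sync -> 2pm; Budget -> 2pm.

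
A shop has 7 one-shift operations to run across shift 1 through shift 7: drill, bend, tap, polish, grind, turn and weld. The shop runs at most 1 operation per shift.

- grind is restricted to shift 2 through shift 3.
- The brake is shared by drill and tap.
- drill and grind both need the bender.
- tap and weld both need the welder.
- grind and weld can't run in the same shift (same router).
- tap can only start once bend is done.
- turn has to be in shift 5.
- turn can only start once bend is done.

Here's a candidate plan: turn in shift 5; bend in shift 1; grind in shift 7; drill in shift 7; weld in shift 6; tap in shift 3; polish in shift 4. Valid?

No — it violates: drill and grind both need the bender

grind is restricted to shift 2 through shift 3 — violated.
tap and weld both need the welder — holds.
turn has to be in shift 5 — holds.
grind and weld can't run in the same shift (same router) — holds.
turn can only start once bend is done — holds.
drill and grind both need the bender — violated.
The brake is shared by drill and tap — holds.
tap can only start once bend is done — holds.
The shop runs at most 1 operation per shift — violated.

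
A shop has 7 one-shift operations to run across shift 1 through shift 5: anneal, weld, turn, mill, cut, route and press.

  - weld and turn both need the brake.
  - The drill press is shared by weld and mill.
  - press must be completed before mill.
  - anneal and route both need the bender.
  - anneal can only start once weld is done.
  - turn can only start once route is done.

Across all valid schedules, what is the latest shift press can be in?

shift 4

Downstream work caps press at shift 4.
press at shift 4 is achievable: press=shift 4; anneal=shift 2; weld=shift 1; turn=shift 2; route=shift 1; cut=shift 1; mill=shift 5.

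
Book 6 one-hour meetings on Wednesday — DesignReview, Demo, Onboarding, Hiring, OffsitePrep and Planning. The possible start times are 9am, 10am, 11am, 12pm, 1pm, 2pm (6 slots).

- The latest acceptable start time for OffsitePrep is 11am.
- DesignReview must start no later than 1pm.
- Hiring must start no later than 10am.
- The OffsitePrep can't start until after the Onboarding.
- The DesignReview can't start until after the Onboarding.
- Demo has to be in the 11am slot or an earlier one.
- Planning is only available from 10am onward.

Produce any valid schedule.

Onboarding in 9am, OffsitePrep in 10am, Planning in 10am, Demo in 9am, Hiring in 9am, DesignReview in 10am

Checking: Onboarding(9am) before OffsitePrep(10am); Onboarding(9am) before DesignReview(10am); Planning=10am in [10am,2pm]; DesignReview=10am in [9am,1pm]; Hiring=9am in [9am,10am]; Demo=9am in [9am,11am]; OffsitePrep=10am in [9am,11am].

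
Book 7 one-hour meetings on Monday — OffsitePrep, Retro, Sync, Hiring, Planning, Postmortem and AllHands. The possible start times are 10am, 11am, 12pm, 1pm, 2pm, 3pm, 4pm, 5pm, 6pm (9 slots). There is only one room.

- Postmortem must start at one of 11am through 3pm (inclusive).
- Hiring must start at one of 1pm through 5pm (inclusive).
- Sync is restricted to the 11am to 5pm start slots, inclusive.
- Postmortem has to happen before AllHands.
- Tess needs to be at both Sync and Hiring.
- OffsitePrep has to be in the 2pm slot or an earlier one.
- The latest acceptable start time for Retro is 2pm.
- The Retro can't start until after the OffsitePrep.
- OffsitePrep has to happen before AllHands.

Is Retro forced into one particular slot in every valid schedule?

Retro can be 11am (e.g. Hiring in 1pm, Planning in 4pm, Retro in 11am, AllHands in 3pm, Postmortem in 12pm, Sync in 2pm, OffsitePrep in 10am) or 12pm (e.g. Sync in 2pm, AllHands in 3pm, Hiring in 1pm, Planning in 4pm, Retro in 12pm, Postmortem in 11am, OffsitePrep in 10am).

No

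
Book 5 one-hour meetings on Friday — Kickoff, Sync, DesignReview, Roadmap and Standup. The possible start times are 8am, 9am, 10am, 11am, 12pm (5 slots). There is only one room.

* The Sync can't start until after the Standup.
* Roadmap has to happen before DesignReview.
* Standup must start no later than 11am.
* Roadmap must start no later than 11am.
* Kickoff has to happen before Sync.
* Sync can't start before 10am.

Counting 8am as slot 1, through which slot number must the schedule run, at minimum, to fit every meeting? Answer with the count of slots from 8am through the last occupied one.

The precedence chain requires at least 2 distinct slots.
With at most 1 per slot and 5 meetings, at least 5 slots are needed.
Sync can't be placed before 10am — that is slot 3 counting from 8am — so the schedule must run through at least 3 slots.
5 works (last occupied slot: 12pm): for example Roadmap=11am, Sync=10am, Kickoff=9am, DesignReview=12pm, Standup=8am.

5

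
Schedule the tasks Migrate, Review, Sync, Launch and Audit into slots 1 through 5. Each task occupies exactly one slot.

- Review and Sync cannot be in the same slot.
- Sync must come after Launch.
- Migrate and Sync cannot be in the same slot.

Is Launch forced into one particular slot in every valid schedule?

Launch can be 1 (e.g. Sync -> 2; Audit -> 1; Launch -> 1; Review -> 1; Migrate -> 1) or 2 (e.g. Audit=1, Sync=3, Launch=2, Migrate=1, Review=1).

No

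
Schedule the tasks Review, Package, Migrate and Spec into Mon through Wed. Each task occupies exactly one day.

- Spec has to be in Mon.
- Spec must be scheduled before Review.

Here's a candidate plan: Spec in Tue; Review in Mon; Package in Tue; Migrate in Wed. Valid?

Invalid. Spec must be scheduled before Review.

Spec has to be in Mon — violated.
Spec must be scheduled before Review — violated.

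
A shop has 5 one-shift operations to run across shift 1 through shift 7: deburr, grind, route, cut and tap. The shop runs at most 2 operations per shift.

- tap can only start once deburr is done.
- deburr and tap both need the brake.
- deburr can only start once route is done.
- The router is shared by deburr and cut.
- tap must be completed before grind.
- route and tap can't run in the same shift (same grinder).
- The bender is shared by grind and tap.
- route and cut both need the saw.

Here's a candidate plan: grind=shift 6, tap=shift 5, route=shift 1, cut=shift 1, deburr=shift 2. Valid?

The shop runs at most 2 operations per shift — holds.
tap can only start once deburr is done — holds.
deburr can only start once route is done — holds.
route and cut both need the saw — violated.
deburr and tap both need the brake — holds.
tap must be completed before grind — holds.
The router is shared by deburr and cut — holds.
The bender is shared by grind and tap — holds.
route and tap can't run in the same shift (same grinder) — holds.

No — it violates: route and cut both need the saw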